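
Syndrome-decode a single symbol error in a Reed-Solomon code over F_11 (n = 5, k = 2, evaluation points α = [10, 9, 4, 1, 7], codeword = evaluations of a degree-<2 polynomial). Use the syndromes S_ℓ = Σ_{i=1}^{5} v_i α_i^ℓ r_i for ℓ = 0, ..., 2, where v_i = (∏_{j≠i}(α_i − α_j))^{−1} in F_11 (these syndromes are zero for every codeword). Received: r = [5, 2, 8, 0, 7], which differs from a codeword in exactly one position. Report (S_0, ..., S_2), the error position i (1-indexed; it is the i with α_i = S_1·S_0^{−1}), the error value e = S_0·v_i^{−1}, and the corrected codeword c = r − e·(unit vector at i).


S = (2, 8, 10), error at position 3, error magnitude e = 10, c = [5, 2, 9, 0, 7].

Step 1: column multipliers v_i = (∏_{j≠i}(α_i − α_j))^{−1} mod 11.
  i = 1 (α = 10): (10−9)(10−4)(10−1)(10−7) = 1·6·9·3 = 162 ≡ 8, so v_1 = 8^{−1} = 7 (mod 11).
  i = 2 (α = 9): (9−10)(9−4)(9−1)(9−7) = (−1)·5·8·2 = −80 ≡ 8, so v_2 = 8^{−1} = 7 (mod 11).
  i = 3 (α = 4): (4−10)(4−9)(4−1)(4−7) = (−6)·(−5)·3·(−3) = −270 ≡ 5, so v_3 = 5^{−1} = 9 (mod 11).
  i = 4 (α = 1): (1−10)(1−9)(1−4)(1−7) = (−9)·(−8)·(−3)·(−6) = 1296 ≡ 9, so v_4 = 9^{−1} = 5 (mod 11).
  i = 5 (α = 7): (7−10)(7−9)(7−4)(7−1) = (−3)·(−2)·3·6 = 108 ≡ 9, so v_5 = 9^{−1} = 5 (mod 11).
  v = [7, 7, 9, 5, 5].
Step 2: syndromes of r = [5, 2, 8, 0, 7] (all sums mod 11).
  S_0 = Σ v_i r_i = 7·5 + 7·2 + 9·8 + 5·0 + 5·7 = 156 ≡ 2.
  S_1 = Σ v_i α_i r_i = 7·10·5 + 7·9·2 + 9·4·8 + 5·1·0 + 5·7·7 = 1009 ≡ 8.
  α_i^2 mod 11 = [1, 4, 5, 1, 5].
  S_2 = Σ v_i α_i^2 r_i = 7·1·5 + 7·4·2 + 9·5·8 + 5·1·0 + 5·5·7 = 626 ≡ 10.
  S = (2, 8, 10) ≠ 0, so r is not a codeword (an error is present).
Step 3: locate the error. For a single error e at position i, S_ℓ = v_i·e·α_i^ℓ, so α_err = S_1/S_0.
  S_0^{−1} = 2^{−1} = 6 (mod 11), so α_err = 8·6 = 48 ≡ 4 = α_3. Error position i = 3.
  Consistency check: S_2/S_1 = 10·7 = 70 ≡ 4 = α_err ✓ (single-error assumption holds).
Step 4: error magnitude e = S_0/v_3 = S_0·∏_{j≠3}(α_3 − α_j) = 2·5 = 10 ≡ 10 (mod 11).
Step 5: correct position 3: c_3 = r_3 − e = 8 − 10 ≡ 9 (mod 11). Hence c = [5, 2, 9, 0, 7].
  Check: interpolating c through the α_i gives m(x) = 8 + 3·x (degree < 2) with m(α_i) = c_i for every i, so c is indeed a codeword.


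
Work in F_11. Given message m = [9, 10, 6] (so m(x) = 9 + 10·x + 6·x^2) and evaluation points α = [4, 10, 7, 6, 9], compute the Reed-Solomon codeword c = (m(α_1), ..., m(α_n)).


c = [2, 5, 10, 10, 2]

Message polynomial: m(x) = 9 + 10·x + 6·x^2 (mod 11).
For each evaluation point α_i, compute m(α_i) mod 11:
  α_1 = 4: Horner steps 6 → 1 → 2, so m(4) = 2.
  α_2 = 10: Horner steps 6 → 4 → 5, so m(10) = 5.
  α_3 = 7: Horner steps 6 → 8 → 10, so m(7) = 10.
  α_4 = 6: Horner steps 6 → 2 → 10, so m(6) = 10.
  α_5 = 9: Horner steps 6 → 9 → 2, so m(9) = 2.
Codeword c = [2, 5, 10, 10, 2] ∈ F_11^5.


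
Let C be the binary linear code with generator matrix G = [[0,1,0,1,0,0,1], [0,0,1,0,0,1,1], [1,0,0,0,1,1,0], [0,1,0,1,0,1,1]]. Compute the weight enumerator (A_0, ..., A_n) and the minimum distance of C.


Weight distribution: A_0 = 1, A_1 = 1, A_2 = 2, A_3 = 4, A_4 = 3, A_5 = 3, A_6 = 2. Minimum distance d = 1.

Enumerate all 2^4 = 16 messages m ∈ F_2^4.
For each, compute codeword c = mG in F_2^7, then tally its weight.
  m = 0000 → c = 0000000, weight = 0.
  m = 1000 → c = 0101001, weight = 3.
  m = 0100 → c = 0010011, weight = 3.
  m = 1100 → c = 0111010, weight = 4.
  m = 0010 → c = 1000110, weight = 3.
  m = 1010 → c = 1101111, weight = 6.
  m = 0110 → c = 1010101, weight = 4.
  m = 1110 → c = 1111100, weight = 5.
  m = 0001 → c = 0101011, weight = 4.
  m = 1001 → c = 0000010, weight = 1.
  m = 0101 → c = 0111000, weight = 3.
  m = 1101 → c = 0010001, weight = 2.
  m = 0011 → c = 1101101, weight = 5.
  m = 1011 → c = 1000100, weight = 2.
  m = 0111 → c = 1111110, weight = 6.
  m = 1111 → c = 1010111, weight = 5.
Tally weights:
  weight 0: 1 codewords.
  weight 1: 1 codewords.
  weight 2: 2 codewords.
  weight 3: 4 codewords.
  weight 4: 3 codewords.
  weight 5: 3 codewords.
  weight 6: 2 codewords.
Minimum distance d = smallest w > 0 with A_w > 0 = 1.
Sanity: Σ A_w = 16 = 2^4 = 16 ✓.


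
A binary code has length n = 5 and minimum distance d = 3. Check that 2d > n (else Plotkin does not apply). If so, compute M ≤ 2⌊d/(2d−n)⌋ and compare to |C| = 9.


Plotkin bound M ≤ 6; given |C| = 9 > bound (violated).

Check applicability: 2d = 6, n = 5.
2d − n = 1 > 0, so Plotkin applies.
Compute d/(2d−n) = 3/1 ≈ 3.0000.
⌊d/(2d−n)⌋ = 3.
Plotkin bound: M ≤ 2·3 = 6.
Given |C| = 9, check: VIOLATED.
This |C| is above the Plotkin bound, so no binary code with n = 5, d = 3 and 9 codewords exists.


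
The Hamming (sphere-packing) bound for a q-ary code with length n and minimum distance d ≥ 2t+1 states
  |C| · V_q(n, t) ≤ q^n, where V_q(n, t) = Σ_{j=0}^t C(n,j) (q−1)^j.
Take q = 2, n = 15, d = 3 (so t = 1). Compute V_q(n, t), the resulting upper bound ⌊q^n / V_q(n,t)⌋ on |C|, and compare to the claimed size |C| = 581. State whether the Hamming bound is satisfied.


V_q(n, t) = 16, q^n = 32768, Hamming bound = 2048, |C| = 581 ≤ bound (satisfied).

Step 1: Compute V_q(n, t) = Σ_{j=0}^1 C(n, j) (q−1)^j.
  j = 0: C(15,0)·(1)^0 = 1·1 = 1.
  j = 1: C(15,1)·(1)^1 = 15·1 = 15.
  V_q(n, t) = 1 + 15 = 16.
Step 2: q^n = 2^15 = 32768.
Step 3: Hamming bound ⌊q^n / V_q(n,t)⌋ = ⌊32768/16⌋ = 2048.
Step 4: Compare |C| = 581 to 2048: satisfied.
The claimed |C| lies below the Hamming bound.


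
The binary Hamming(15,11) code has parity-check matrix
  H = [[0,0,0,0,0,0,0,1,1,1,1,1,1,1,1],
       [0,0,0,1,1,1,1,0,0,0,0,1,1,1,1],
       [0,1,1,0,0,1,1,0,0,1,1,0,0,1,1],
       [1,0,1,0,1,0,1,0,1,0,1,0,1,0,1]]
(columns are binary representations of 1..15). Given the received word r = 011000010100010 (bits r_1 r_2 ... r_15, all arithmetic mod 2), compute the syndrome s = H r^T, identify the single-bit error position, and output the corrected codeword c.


s = (1, 1, 0, 1)^T, error position = 13, corrected codeword c = 011000010100110

Compute s = H r^T mod 2 one row at a time:
  s_1 = 1 + 0 + 1 + 0 + 0 + 0 + 1 + 0 = 3 ≡ 1 (mod 2).
  s_2 = 0 + 0 + 0 + 0 + 0 + 0 + 1 + 0 = 1 ≡ 1 (mod 2).
  s_3 = 1 + 1 + 0 + 0 + 1 + 0 + 1 + 0 = 4 ≡ 0 (mod 2).
  s_4 = 0 + 1 + 0 + 0 + 0 + 0 + 0 + 0 = 1 ≡ 1 (mod 2).
s = (1, 1, 0, 1)^T — this equals column 13 of H (binary 1101), so error is at position 13.
Correct: flip bit 13 of r = 011000010100010 to get c = 011000010100110.


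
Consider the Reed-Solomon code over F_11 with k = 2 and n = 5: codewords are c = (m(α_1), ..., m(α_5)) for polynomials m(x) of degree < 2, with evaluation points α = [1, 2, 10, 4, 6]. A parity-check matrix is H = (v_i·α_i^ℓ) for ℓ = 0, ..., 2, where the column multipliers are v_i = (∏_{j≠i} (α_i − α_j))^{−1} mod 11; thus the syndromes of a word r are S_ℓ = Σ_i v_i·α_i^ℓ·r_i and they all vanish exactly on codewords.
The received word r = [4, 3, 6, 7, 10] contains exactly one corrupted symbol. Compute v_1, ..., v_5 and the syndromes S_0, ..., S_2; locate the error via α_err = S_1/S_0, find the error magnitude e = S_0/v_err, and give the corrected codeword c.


S = (1, 4, 5), error at position 4, error magnitude e = 6, c = [4, 3, 6, 1, 10].

Step 1: column multipliers v_i = (∏_{j≠i}(α_i − α_j))^{−1} mod 11.
  i = 1 (α = 1): (1−2)(1−10)(1−4)(1−6) = (−1)·(−9)·(−3)·(−5) = 135 ≡ 3, so v_1 = 3^{−1} = 4 (mod 11).
  i = 2 (α = 2): (2−1)(2−10)(2−4)(2−6) = 1·(−8)·(−2)·(−4) = −64 ≡ 2, so v_2 = 2^{−1} = 6 (mod 11).
  i = 3 (α = 10): (10−1)(10−2)(10−4)(10−6) = 9·8·6·4 = 1728 ≡ 1, so v_3 = 1^{−1} = 1 (mod 11).
  i = 4 (α = 4): (4−1)(4−2)(4−10)(4−6) = 3·2·(−6)·(−2) = 72 ≡ 6, so v_4 = 6^{−1} = 2 (mod 11).
  i = 5 (α = 6): (6−1)(6−2)(6−10)(6−4) = 5·4·(−4)·2 = −160 ≡ 5, so v_5 = 5^{−1} = 9 (mod 11).
  v = [4, 6, 1, 2, 9].
Step 2: syndromes of r = [4, 3, 6, 7, 10] (all sums mod 11).
  S_0 = Σ v_i r_i = 4·4 + 6·3 + 1·6 + 2·7 + 9·10 = 144 ≡ 1.
  S_1 = Σ v_i α_i r_i = 4·1·4 + 6·2·3 + 1·10·6 + 2·4·7 + 9·6·10 = 708 ≡ 4.
  α_i^2 mod 11 = [1, 4, 1, 5, 3].
  S_2 = Σ v_i α_i^2 r_i = 4·1·4 + 6·4·3 + 1·1·6 + 2·5·7 + 9·3·10 = 434 ≡ 5.
  S = (1, 4, 5) ≠ 0, so r is not a codeword (an error is present).
Step 3: locate the error. For a single error e at position i, S_ℓ = v_i·e·α_i^ℓ, so α_err = S_1/S_0.
  S_0^{−1} = 1^{−1} = 1 (mod 11), so α_err = 4·1 = 4 ≡ 4 = α_4. Error position i = 4.
  Consistency check: S_2/S_1 = 5·3 = 15 ≡ 4 = α_err ✓ (single-error assumption holds).
Step 4: error magnitude e = S_0/v_4 = S_0·∏_{j≠4}(α_4 − α_j) = 1·6 = 6 ≡ 6 (mod 11).
Step 5: correct position 4: c_4 = r_4 − e = 7 − 6 ≡ 1 (mod 11). Hence c = [4, 3, 6, 1, 10].
  Check: interpolating c through the α_i gives m(x) = 5 + 10·x (degree < 2) with m(α_i) = c_i for every i, so c is indeed a codeword.


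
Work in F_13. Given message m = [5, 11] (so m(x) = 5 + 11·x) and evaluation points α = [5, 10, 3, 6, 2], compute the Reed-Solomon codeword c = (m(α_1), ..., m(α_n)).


c = [8, 11, 12, 6, 1]

Message polynomial: m(x) = 5 + 11·x (mod 13).
For each evaluation point α_i, compute m(α_i) mod 13:
  α_1 = 5: Horner steps 11 → 8, so m(5) = 8.
  α_2 = 10: Horner steps 11 → 11, so m(10) = 11.
  α_3 = 3: Horner steps 11 → 12, so m(3) = 12.
  α_4 = 6: Horner steps 11 → 6, so m(6) = 6.
  α_5 = 2: Horner steps 11 → 1, so m(2) = 1.
Codeword c = [8, 11, 12, 6, 1] ∈ F_13^5.


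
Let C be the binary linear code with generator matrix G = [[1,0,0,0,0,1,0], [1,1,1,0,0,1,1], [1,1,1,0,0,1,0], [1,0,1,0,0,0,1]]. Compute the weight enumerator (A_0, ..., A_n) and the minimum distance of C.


Weight distribution: A_0 = 1, A_1 = 1, A_2 = 6, A_3 = 6, A_4 = 1, A_5 = 1. Minimum distance d = 1.

Enumerate all 2^4 = 16 messages m ∈ F_2^4.
For each, compute codeword c = mG in F_2^7, then tally its weight.
  m = 0000 → c = 0000000, weight = 0.
  m = 1000 → c = 1000010, weight = 2.
  m = 0100 → c = 1110011, weight = 5.
  m = 1100 → c = 0110001, weight = 3.
  m = 0010 → c = 1110010, weight = 4.
  m = 1010 → c = 0110000, weight = 2.
  m = 0110 → c = 0000001, weight = 1.
  m = 1110 → c = 1000011, weight = 3.
  m = 0001 → c = 1010001, weight = 3.
  m = 1001 → c = 0010011, weight = 3.
  m = 0101 → c = 0100010, weight = 2.
  m = 1101 → c = 1100000, weight = 2.
  m = 0011 → c = 0100011, weight = 3.
  m = 1011 → c = 1100001, weight = 3.
  m = 0111 → c = 1010000, weight = 2.
  m = 1111 → c = 0010010, weight = 2.
Tally weights:
  weight 0: 1 codewords.
  weight 1: 1 codewords.
  weight 2: 6 codewords.
  weight 3: 6 codewords.
  weight 4: 1 codewords.
  weight 5: 1 codewords.
Minimum distance d = smallest w > 0 with A_w > 0 = 1.
Sanity: Σ A_w = 16 = 2^4 = 16 ✓.


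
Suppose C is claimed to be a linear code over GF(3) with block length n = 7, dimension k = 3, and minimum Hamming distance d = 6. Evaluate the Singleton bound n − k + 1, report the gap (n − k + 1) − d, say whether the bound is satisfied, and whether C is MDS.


Singleton RHS = n − k + 1 = 5, slack = -1, bound violated (no such code; not MDS).

Singleton bound: d ≤ n − k + 1.
Here n = 7, k = 3, so n − k + 1 = 5.
Given d = 6, check d ≤ 5: NO.
Slack = (n − k + 1) − d = -1.
The slack is negative: d = 6 exceeds n − k + 1 = 5 by 1, so the Singleton bound is violated and no linear [7, 3, 6]_3 code can exist. In particular it is not MDS (MDS requires d = n − k + 1 exactly).
Description: the claimed parameters are [7, 3, 6]_3; such a code would be impossible (violates the Singleton bound).


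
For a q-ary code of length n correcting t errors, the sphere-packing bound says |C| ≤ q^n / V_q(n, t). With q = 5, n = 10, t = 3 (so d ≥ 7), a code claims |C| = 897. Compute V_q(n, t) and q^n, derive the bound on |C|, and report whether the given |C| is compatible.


V_q(n, t) = 8441, q^n = 9765625, Hamming bound = 1156, |C| = 897 ≤ bound (satisfied).

Step 1: Compute V_q(n, t) = Σ_{j=0}^3 C(n, j) (q−1)^j.
  j = 0: C(10,0)·(4)^0 = 1·1 = 1.
  j = 1: C(10,1)·(4)^1 = 10·4 = 40.
  j = 2: C(10,2)·(4)^2 = 45·16 = 720.
  j = 3: C(10,3)·(4)^3 = 120·64 = 7680.
  V_q(n, t) = 1 + 40 + 720 + 7680 = 8441.
Step 2: q^n = 5^10 = 9765625.
Step 3: Hamming bound ⌊q^n / V_q(n,t)⌋ = ⌊9765625/8441⌋ = 1156.
Step 4: Compare |C| = 897 to 1156: satisfied.
The claimed |C| lies below the Hamming bound.


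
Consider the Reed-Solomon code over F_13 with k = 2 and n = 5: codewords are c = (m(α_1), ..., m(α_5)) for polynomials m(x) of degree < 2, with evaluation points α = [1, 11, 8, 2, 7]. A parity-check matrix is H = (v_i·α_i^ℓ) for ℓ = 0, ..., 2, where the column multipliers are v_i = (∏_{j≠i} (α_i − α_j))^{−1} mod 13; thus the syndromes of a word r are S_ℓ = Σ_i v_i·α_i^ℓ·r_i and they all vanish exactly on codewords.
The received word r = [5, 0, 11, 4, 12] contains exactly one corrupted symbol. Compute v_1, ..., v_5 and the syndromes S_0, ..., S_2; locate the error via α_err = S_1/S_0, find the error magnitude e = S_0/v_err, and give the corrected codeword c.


S = (5, 3, 7), error at position 2, error magnitude e = 5, c = [5, 8, 11, 4, 12].

Step 1: column multipliers v_i = (∏_{j≠i}(α_i − α_j))^{−1} mod 13.
  i = 1 (α = 1): (1−11)(1−8)(1−2)(1−7) = (−10)·(−7)·(−1)·(−6) = 420 ≡ 4, so v_1 = 4^{−1} = 10 (mod 13).
  i = 2 (α = 11): (11−1)(11−8)(11−2)(11−7) = 10·3·9·4 = 1080 ≡ 1, so v_2 = 1^{−1} = 1 (mod 13).
  i = 3 (α = 8): (8−1)(8−11)(8−2)(8−7) = 7·(−3)·6·1 = −126 ≡ 4, so v_3 = 4^{−1} = 10 (mod 13).
  i = 4 (α = 2): (2−1)(2−11)(2−8)(2−7) = 1·(−9)·(−6)·(−5) = −270 ≡ 3, so v_4 = 3^{−1} = 9 (mod 13).
  i = 5 (α = 7): (7−1)(7−11)(7−8)(7−2) = 6·(−4)·(−1)·5 = 120 ≡ 3, so v_5 = 3^{−1} = 9 (mod 13).
  v = [10, 1, 10, 9, 9].
Step 2: syndromes of r = [5, 0, 11, 4, 12] (all sums mod 13).
  S_0 = Σ v_i r_i = 10·5 + 1·0 + 10·11 + 9·4 + 9·12 = 304 ≡ 5.
  S_1 = Σ v_i α_i r_i = 10·1·5 + 1·11·0 + 10·8·11 + 9·2·4 + 9·7·12 = 1758 ≡ 3.
  α_i^2 mod 13 = [1, 4, 12, 4, 10].
  S_2 = Σ v_i α_i^2 r_i = 10·1·5 + 1·4·0 + 10·12·11 + 9·4·4 + 9·10·12 = 2594 ≡ 7.
  S = (5, 3, 7) ≠ 0, so r is not a codeword (an error is present).
Step 3: locate the error. For a single error e at position i, S_ℓ = v_i·e·α_i^ℓ, so α_err = S_1/S_0.
  S_0^{−1} = 5^{−1} = 8 (mod 13), so α_err = 3·8 = 24 ≡ 11 = α_2. Error position i = 2.
  Consistency check: S_2/S_1 = 7·9 = 63 ≡ 11 = α_err ✓ (single-error assumption holds).
Step 4: error magnitude e = S_0/v_2 = S_0·∏_{j≠2}(α_2 − α_j) = 5·1 = 5 ≡ 5 (mod 13).
Step 5: correct position 2: c_2 = r_2 − e = 0 − 5 ≡ 8 (mod 13). Hence c = [5, 8, 11, 4, 12].
  Check: interpolating c through the α_i gives m(x) = 6 + 12·x (degree < 2) with m(α_i) = c_i for every i, so c is indeed a codeword.


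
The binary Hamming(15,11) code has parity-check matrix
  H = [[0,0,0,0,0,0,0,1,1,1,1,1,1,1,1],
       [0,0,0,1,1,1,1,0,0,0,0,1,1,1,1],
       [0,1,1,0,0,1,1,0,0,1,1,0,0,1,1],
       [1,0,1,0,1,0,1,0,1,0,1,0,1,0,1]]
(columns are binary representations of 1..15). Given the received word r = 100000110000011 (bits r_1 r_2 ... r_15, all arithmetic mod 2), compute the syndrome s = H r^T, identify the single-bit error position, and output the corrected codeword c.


s = (1, 1, 1, 1)^T, error position = 15, corrected codeword c = 100000110000010

Compute s = H r^T mod 2 one row at a time:
  s_1 = 1 + 0 + 0 + 0 + 0 + 0 + 1 + 1 = 3 ≡ 1 (mod 2).
  s_2 = 0 + 0 + 0 + 1 + 0 + 0 + 1 + 1 = 3 ≡ 1 (mod 2).
  s_3 = 0 + 0 + 0 + 1 + 0 + 0 + 1 + 1 = 3 ≡ 1 (mod 2).
  s_4 = 1 + 0 + 0 + 1 + 0 + 0 + 0 + 1 = 3 ≡ 1 (mod 2).
s = (1, 1, 1, 1)^T — this equals column 15 of H (binary 1111), so error is at position 15.
Correct: flip bit 15 of r = 100000110000011 to get c = 100000110000010.


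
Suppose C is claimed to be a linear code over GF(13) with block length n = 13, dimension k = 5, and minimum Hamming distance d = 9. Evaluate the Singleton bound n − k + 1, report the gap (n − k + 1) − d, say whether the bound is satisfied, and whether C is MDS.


Singleton RHS = n − k + 1 = 9, slack = 0, bound satisfied, MDS.

Singleton bound: d ≤ n − k + 1.
Here n = 13, k = 5, so n − k + 1 = 9.
Given d = 9, check d ≤ 9: YES.
Slack = (n − k + 1) − d = 0.
The code is MDS (slack = 0).
Description: the claimed parameters are [13, 5, 9]_13; such a code would be MDS (meets Singleton bound).


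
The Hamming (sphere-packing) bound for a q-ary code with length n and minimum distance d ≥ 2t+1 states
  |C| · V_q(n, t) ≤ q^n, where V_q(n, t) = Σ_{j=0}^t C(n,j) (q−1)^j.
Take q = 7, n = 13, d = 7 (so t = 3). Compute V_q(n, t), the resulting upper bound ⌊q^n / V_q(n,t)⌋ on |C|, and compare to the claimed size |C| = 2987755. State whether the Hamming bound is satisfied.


V_q(n, t) = 64663, q^n = 96889010407, Hamming bound = 1498368, |C| = 2987755 > bound (violated).

Step 1: Compute V_q(n, t) = Σ_{j=0}^3 C(n, j) (q−1)^j.
  j = 0: C(13,0)·(6)^0 = 1·1 = 1.
  j = 1: C(13,1)·(6)^1 = 13·6 = 78.
  j = 2: C(13,2)·(6)^2 = 78·36 = 2808.
  j = 3: C(13,3)·(6)^3 = 286·216 = 61776.
  V_q(n, t) = 1 + 78 + 2808 + 61776 = 64663.
Step 2: q^n = 7^13 = 96889010407.
Step 3: Hamming bound ⌊q^n / V_q(n,t)⌋ = ⌊96889010407/64663⌋ = 1498368.
Step 4: Compare |C| = 2987755 to 1498368: violated.
The claimed |C| lies above the Hamming bound, so no 7-ary code of length 13 with d ≥ 7 can have 2987755 codewords.


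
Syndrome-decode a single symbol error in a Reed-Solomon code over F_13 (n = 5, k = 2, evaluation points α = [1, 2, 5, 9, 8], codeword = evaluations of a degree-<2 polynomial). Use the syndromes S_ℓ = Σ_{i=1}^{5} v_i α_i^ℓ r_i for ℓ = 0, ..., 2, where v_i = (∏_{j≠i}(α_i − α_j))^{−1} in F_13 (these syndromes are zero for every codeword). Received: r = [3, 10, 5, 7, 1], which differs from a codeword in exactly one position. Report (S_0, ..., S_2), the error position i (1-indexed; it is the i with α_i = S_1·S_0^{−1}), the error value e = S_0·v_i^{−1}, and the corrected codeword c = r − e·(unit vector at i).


S = (10, 2, 3), error at position 5, error magnitude e = 1, c = [3, 10, 5, 7, 0].

Step 1: column multipliers v_i = (∏_{j≠i}(α_i − α_j))^{−1} mod 13.
  i = 1 (α = 1): (1−2)(1−5)(1−9)(1−8) = (−1)·(−4)·(−8)·(−7) = 224 ≡ 3, so v_1 = 3^{−1} = 9 (mod 13).
  i = 2 (α = 2): (2−1)(2−5)(2−9)(2−8) = 1·(−3)·(−7)·(−6) = −126 ≡ 4, so v_2 = 4^{−1} = 10 (mod 13).
  i = 3 (α = 5): (5−1)(5−2)(5−9)(5−8) = 4·3·(−4)·(−3) = 144 ≡ 1, so v_3 = 1^{−1} = 1 (mod 13).
  i = 4 (α = 9): (9−1)(9−2)(9−5)(9−8) = 8·7·4·1 = 224 ≡ 3, so v_4 = 3^{−1} = 9 (mod 13).
  i = 5 (α = 8): (8−1)(8−2)(8−5)(8−9) = 7·6·3·(−1) = −126 ≡ 4, so v_5 = 4^{−1} = 10 (mod 13).
  v = [9, 10, 1, 9, 10].
Step 2: syndromes of r = [3, 10, 5, 7, 1] (all sums mod 13).
  S_0 = Σ v_i r_i = 9·3 + 10·10 + 1·5 + 9·7 + 10·1 = 205 ≡ 10.
  S_1 = Σ v_i α_i r_i = 9·1·3 + 10·2·10 + 1·5·5 + 9·9·7 + 10·8·1 = 899 ≡ 2.
  α_i^2 mod 13 = [1, 4, 12, 3, 12].
  S_2 = Σ v_i α_i^2 r_i = 9·1·3 + 10·4·10 + 1·12·5 + 9·3·7 + 10·12·1 = 796 ≡ 3.
  S = (10, 2, 3) ≠ 0, so r is not a codeword (an error is present).
Step 3: locate the error. For a single error e at position i, S_ℓ = v_i·e·α_i^ℓ, so α_err = S_1/S_0.
  S_0^{−1} = 10^{−1} = 4 (mod 13), so α_err = 2·4 = 8 ≡ 8 = α_5. Error position i = 5.
  Consistency check: S_2/S_1 = 3·7 = 21 ≡ 8 = α_err ✓ (single-error assumption holds).
Step 4: error magnitude e = S_0/v_5 = S_0·∏_{j≠5}(α_5 − α_j) = 10·4 = 40 ≡ 1 (mod 13).
Step 5: correct position 5: c_5 = r_5 − e = 1 − 1 ≡ 0 (mod 13). Hence c = [3, 10, 5, 7, 0].
  Check: interpolating c through the α_i gives m(x) = 9 + 7·x (degree < 2) with m(α_i) = c_i for every i, so c is indeed a codeword.


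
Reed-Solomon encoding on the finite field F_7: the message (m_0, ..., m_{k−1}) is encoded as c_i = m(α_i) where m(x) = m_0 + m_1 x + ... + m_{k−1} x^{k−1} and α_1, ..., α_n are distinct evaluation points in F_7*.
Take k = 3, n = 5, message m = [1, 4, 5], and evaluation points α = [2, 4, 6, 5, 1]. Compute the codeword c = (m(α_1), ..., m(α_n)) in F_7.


c = [1, 6, 2, 6, 3]

Message polynomial: m(x) = 1 + 4·x + 5·x^2 (mod 7).
For each evaluation point α_i, compute m(α_i) mod 7:
  α_1 = 2: Horner steps 5 → 0 → 1, so m(2) = 1.
  α_2 = 4: Horner steps 5 → 3 → 6, so m(4) = 6.
  α_3 = 6: Horner steps 5 → 6 → 2, so m(6) = 2.
  α_4 = 5: Horner steps 5 → 1 → 6, so m(5) = 6.
  α_5 = 1: Horner steps 5 → 2 → 3, so m(1) = 3.
Codeword c = [1, 6, 2, 6, 3] ∈ F_7^5.


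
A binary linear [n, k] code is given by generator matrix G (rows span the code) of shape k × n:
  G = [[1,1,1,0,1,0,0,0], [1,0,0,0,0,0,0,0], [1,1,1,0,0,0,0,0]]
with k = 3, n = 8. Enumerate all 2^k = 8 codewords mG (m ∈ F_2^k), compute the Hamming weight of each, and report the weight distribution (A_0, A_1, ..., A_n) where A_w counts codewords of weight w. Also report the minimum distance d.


Weight distribution: A_0 = 1, A_1 = 2, A_2 = 2, A_3 = 2, A_4 = 1. Minimum distance d = 1.

Enumerate all 2^3 = 8 messages m ∈ F_2^3.
For each, compute codeword c = mG in F_2^8, then tally its weight.
  m = 000 → c = 00000000, weight = 0.
  m = 100 → c = 11101000, weight = 4.
  m = 010 → c = 10000000, weight = 1.
  m = 110 → c = 01101000, weight = 3.
  m = 001 → c = 11100000, weight = 3.
  m = 101 → c = 00001000, weight = 1.
  m = 011 → c = 01100000, weight = 2.
  m = 111 → c = 10001000, weight = 2.
Tally weights:
  weight 0: 1 codewords.
  weight 1: 2 codewords.
  weight 2: 2 codewords.
  weight 3: 2 codewords.
  weight 4: 1 codewords.
Minimum distance d = smallest w > 0 with A_w > 0 = 1.
Sanity: Σ A_w = 8 = 2^3 = 8 ✓.


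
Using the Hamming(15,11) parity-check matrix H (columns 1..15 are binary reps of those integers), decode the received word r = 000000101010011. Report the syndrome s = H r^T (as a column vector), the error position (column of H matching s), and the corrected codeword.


s = (0, 1, 0, 0)^T, error position = 4, corrected codeword c = 000100101010011

Compute s = H r^T mod 2 one row at a time:
  s_1 = 0 + 1 + 0 + 1 + 0 + 0 + 1 + 1 = 4 ≡ 0 (mod 2).
  s_2 = 0 + 0 + 0 + 1 + 0 + 0 + 1 + 1 = 3 ≡ 1 (mod 2).
  s_3 = 0 + 0 + 0 + 1 + 0 + 1 + 1 + 1 = 4 ≡ 0 (mod 2).
  s_4 = 0 + 0 + 0 + 1 + 1 + 1 + 0 + 1 = 4 ≡ 0 (mod 2).
s = (0, 1, 0, 0)^T — this equals column 4 of H (binary 0100), so error is at position 4.
Correct: flip bit 4 of r = 000000101010011 to get c = 000100101010011.


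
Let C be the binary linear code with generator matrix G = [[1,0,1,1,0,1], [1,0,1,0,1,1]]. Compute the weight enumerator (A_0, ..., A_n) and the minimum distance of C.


Weight distribution: A_0 = 1, A_2 = 1, A_4 = 2. Minimum distance d = 2.

Enumerate all 2^2 = 4 messages m ∈ F_2^2.
For each, compute codeword c = mG in F_2^6, then tally its weight.
  m = 00 → c = 000000, weight = 0.
  m = 10 → c = 101101, weight = 4.
  m = 01 → c = 101011, weight = 4.
  m = 11 → c = 000110, weight = 2.
Tally weights:
  weight 0: 1 codewords.
  weight 2: 1 codewords.
  weight 4: 2 codewords.
Minimum distance d = smallest w > 0 with A_w > 0 = 2.
Sanity: Σ A_w = 4 = 2^2 = 4 ✓.


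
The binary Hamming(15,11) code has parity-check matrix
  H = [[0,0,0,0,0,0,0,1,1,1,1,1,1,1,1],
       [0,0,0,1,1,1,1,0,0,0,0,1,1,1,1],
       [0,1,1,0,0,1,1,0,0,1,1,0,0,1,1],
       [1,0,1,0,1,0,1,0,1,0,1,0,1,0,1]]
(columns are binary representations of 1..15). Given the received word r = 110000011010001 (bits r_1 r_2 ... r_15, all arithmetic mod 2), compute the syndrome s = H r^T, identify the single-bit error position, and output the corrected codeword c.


s = (0, 1, 1, 0)^T, error position = 6, corrected codeword c = 110001011010001

Compute s = H r^T mod 2 one row at a time:
  s_1 = 1 + 1 + 0 + 1 + 0 + 0 + 0 + 1 = 4 ≡ 0 (mod 2).
  s_2 = 0 + 0 + 0 + 0 + 0 + 0 + 0 + 1 = 1 ≡ 1 (mod 2).
  s_3 = 1 + 0 + 0 + 0 + 0 + 1 + 0 + 1 = 3 ≡ 1 (mod 2).
  s_4 = 1 + 0 + 0 + 0 + 1 + 1 + 0 + 1 = 4 ≡ 0 (mod 2).
s = (0, 1, 1, 0)^T — this equals column 6 of H (binary 0110), so error is at position 6.
Correct: flip bit 6 of r = 110000011010001 to get c = 110001011010001.


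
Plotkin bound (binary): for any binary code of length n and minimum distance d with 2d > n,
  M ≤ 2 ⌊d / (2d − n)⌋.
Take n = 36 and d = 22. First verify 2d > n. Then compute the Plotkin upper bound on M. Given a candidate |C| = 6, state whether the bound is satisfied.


Plotkin bound M ≤ 4; given |C| = 6 > bound (violated).

Check applicability: 2d = 44, n = 36.
2d − n = 8 > 0, so Plotkin applies.
Compute d/(2d−n) = 22/8 ≈ 2.7500.
⌊d/(2d−n)⌋ = 2.
Plotkin bound: M ≤ 2·2 = 4.
Given |C| = 6, check: VIOLATED.
This |C| is above the Plotkin bound, so no binary code with n = 36, d = 22 and 6 codewords exists.


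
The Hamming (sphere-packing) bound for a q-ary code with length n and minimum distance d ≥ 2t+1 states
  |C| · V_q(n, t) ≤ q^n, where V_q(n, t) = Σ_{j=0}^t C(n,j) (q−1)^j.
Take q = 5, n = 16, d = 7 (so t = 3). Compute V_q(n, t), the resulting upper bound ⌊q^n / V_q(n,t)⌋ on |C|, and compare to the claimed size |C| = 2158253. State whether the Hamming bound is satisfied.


V_q(n, t) = 37825, q^n = 152587890625, Hamming bound = 4034048, |C| = 2158253 ≤ bound (satisfied).

Step 1: Compute V_q(n, t) = Σ_{j=0}^3 C(n, j) (q−1)^j.
  j = 0: C(16,0)·(4)^0 = 1·1 = 1.
  j = 1: C(16,1)·(4)^1 = 16·4 = 64.
  j = 2: C(16,2)·(4)^2 = 120·16 = 1920.
  j = 3: C(16,3)·(4)^3 = 560·64 = 35840.
  V_q(n, t) = 1 + 64 + 1920 + 35840 = 37825.
Step 2: q^n = 5^16 = 152587890625.
Step 3: Hamming bound ⌊q^n / V_q(n,t)⌋ = ⌊152587890625/37825⌋ = 4034048.
Step 4: Compare |C| = 2158253 to 4034048: satisfied.
The claimed |C| lies below the Hamming bound.


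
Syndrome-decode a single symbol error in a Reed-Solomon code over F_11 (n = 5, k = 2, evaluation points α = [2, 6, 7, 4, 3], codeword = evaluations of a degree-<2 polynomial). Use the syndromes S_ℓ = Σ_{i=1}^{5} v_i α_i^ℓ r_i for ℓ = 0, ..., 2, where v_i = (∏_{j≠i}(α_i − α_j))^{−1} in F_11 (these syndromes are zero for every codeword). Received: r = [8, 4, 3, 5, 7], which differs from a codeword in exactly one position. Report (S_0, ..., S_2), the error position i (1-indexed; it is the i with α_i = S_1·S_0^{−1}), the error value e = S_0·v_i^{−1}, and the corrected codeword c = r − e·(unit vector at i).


S = (10, 7, 6), error at position 4, error magnitude e = 10, c = [8, 4, 3, 6, 7].

Step 1: column multipliers v_i = (∏_{j≠i}(α_i − α_j))^{−1} mod 11.
  i = 1 (α = 2): (2−6)(2−7)(2−4)(2−3) = (−4)·(−5)·(−2)·(−1) = 40 ≡ 7, so v_1 = 7^{−1} = 8 (mod 11).
  i = 2 (α = 6): (6−2)(6−7)(6−4)(6−3) = 4·(−1)·2·3 = −24 ≡ 9, so v_2 = 9^{−1} = 5 (mod 11).
  i = 3 (α = 7): (7−2)(7−6)(7−4)(7−3) = 5·1·3·4 = 60 ≡ 5, so v_3 = 5^{−1} = 9 (mod 11).
  i = 4 (α = 4): (4−2)(4−6)(4−7)(4−3) = 2·(−2)·(−3)·1 = 12 ≡ 1, so v_4 = 1^{−1} = 1 (mod 11).
  i = 5 (α = 3): (3−2)(3−6)(3−7)(3−4) = 1·(−3)·(−4)·(−1) = −12 ≡ 10, so v_5 = 10^{−1} = 10 (mod 11).
  v = [8, 5, 9, 1, 10].
Step 2: syndromes of r = [8, 4, 3, 5, 7] (all sums mod 11).
  S_0 = Σ v_i r_i = 8·8 + 5·4 + 9·3 + 1·5 + 10·7 = 186 ≡ 10.
  S_1 = Σ v_i α_i r_i = 8·2·8 + 5·6·4 + 9·7·3 + 1·4·5 + 10·3·7 = 667 ≡ 7.
  α_i^2 mod 11 = [4, 3, 5, 5, 9].
  S_2 = Σ v_i α_i^2 r_i = 8·4·8 + 5·3·4 + 9·5·3 + 1·5·5 + 10·9·7 = 1106 ≡ 6.
  S = (10, 7, 6) ≠ 0, so r is not a codeword (an error is present).
Step 3: locate the error. For a single error e at position i, S_ℓ = v_i·e·α_i^ℓ, so α_err = S_1/S_0.
  S_0^{−1} = 10^{−1} = 10 (mod 11), so α_err = 7·10 = 70 ≡ 4 = α_4. Error position i = 4.
  Consistency check: S_2/S_1 = 6·8 = 48 ≡ 4 = α_err ✓ (single-error assumption holds).
Step 4: error magnitude e = S_0/v_4 = S_0·∏_{j≠4}(α_4 − α_j) = 10·1 = 10 ≡ 10 (mod 11).
Step 5: correct position 4: c_4 = r_4 − e = 5 − 10 ≡ 6 (mod 11). Hence c = [8, 4, 3, 6, 7].
  Check: interpolating c through the α_i gives m(x) = 10 + 10·x (degree < 2) with m(α_i) = c_i for every i, so c is indeed a codeword.


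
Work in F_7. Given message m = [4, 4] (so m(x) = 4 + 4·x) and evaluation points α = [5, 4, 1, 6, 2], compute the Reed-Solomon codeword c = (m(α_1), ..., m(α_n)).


c = [3, 6, 1, 0, 5]

Message polynomial: m(x) = 4 + 4·x (mod 7).
For each evaluation point α_i, compute m(α_i) mod 7:
  α_1 = 5: Horner steps 4 → 3, so m(5) = 3.
  α_2 = 4: Horner steps 4 → 6, so m(4) = 6.
  α_3 = 1: Horner steps 4 → 1, so m(1) = 1.
  α_4 = 6: Horner steps 4 → 0, so m(6) = 0.
  α_5 = 2: Horner steps 4 → 5, so m(2) = 5.
Codeword c = [3, 6, 1, 0, 5] ∈ F_7^5.


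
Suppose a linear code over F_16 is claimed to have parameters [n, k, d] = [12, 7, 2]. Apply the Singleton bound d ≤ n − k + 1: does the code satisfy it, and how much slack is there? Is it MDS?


Singleton RHS = n − k + 1 = 6, slack = 4, bound satisfied, not MDS.

Singleton bound: d ≤ n − k + 1.
Here n = 12, k = 7, so n − k + 1 = 6.
Given d = 2, check d ≤ 6: YES.
Slack = (n − k + 1) − d = 4.
The code is NOT MDS (slack = 4 > 0).
Description: the claimed parameters are [12, 7, 2]_16; such a code would be non-MDS.


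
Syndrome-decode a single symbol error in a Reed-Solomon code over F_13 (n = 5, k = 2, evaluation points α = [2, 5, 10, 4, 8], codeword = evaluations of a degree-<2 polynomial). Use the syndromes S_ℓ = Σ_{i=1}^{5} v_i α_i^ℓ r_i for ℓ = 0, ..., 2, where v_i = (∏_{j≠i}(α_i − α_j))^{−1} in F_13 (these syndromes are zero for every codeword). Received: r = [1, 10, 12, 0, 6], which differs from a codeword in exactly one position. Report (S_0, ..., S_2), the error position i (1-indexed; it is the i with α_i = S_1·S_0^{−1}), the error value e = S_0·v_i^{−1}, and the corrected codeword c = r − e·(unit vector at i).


S = (8, 6, 11), error at position 4, error magnitude e = 6, c = [1, 10, 12, 7, 6].

Step 1: column multipliers v_i = (∏_{j≠i}(α_i − α_j))^{−1} mod 13.
  i = 1 (α = 2): (2−5)(2−10)(2−4)(2−8) = (−3)·(−8)·(−2)·(−6) = 288 ≡ 2, so v_1 = 2^{−1} = 7 (mod 13).
  i = 2 (α = 5): (5−2)(5−10)(5−4)(5−8) = 3·(−5)·1·(−3) = 45 ≡ 6, so v_2 = 6^{−1} = 11 (mod 13).
  i = 3 (α = 10): (10−2)(10−5)(10−4)(10−8) = 8·5·6·2 = 480 ≡ 12, so v_3 = 12^{−1} = 12 (mod 13).
  i = 4 (α = 4): (4−2)(4−5)(4−10)(4−8) = 2·(−1)·(−6)·(−4) = −48 ≡ 4, so v_4 = 4^{−1} = 10 (mod 13).
  i = 5 (α = 8): (8−2)(8−5)(8−10)(8−4) = 6·3·(−2)·4 = −144 ≡ 12, so v_5 = 12^{−1} = 12 (mod 13).
  v = [7, 11, 12, 10, 12].
Step 2: syndromes of r = [1, 10, 12, 0, 6] (all sums mod 13).
  S_0 = Σ v_i r_i = 7·1 + 11·10 + 12·12 + 10·0 + 12·6 = 333 ≡ 8.
  S_1 = Σ v_i α_i r_i = 7·2·1 + 11·5·10 + 12·10·12 + 10·4·0 + 12·8·6 = 2580 ≡ 6.
  α_i^2 mod 13 = [4, 12, 9, 3, 12].
  S_2 = Σ v_i α_i^2 r_i = 7·4·1 + 11·12·10 + 12·9·12 + 10·3·0 + 12·12·6 = 3508 ≡ 11.
  S = (8, 6, 11) ≠ 0, so r is not a codeword (an error is present).
Step 3: locate the error. For a single error e at position i, S_ℓ = v_i·e·α_i^ℓ, so α_err = S_1/S_0.
  S_0^{−1} = 8^{−1} = 5 (mod 13), so α_err = 6·5 = 30 ≡ 4 = α_4. Error position i = 4.
  Consistency check: S_2/S_1 = 11·11 = 121 ≡ 4 = α_err ✓ (single-error assumption holds).
Step 4: error magnitude e = S_0/v_4 = S_0·∏_{j≠4}(α_4 − α_j) = 8·4 = 32 ≡ 6 (mod 13).
Step 5: correct position 4: c_4 = r_4 − e = 0 − 6 ≡ 7 (mod 13). Hence c = [1, 10, 12, 7, 6].
  Check: interpolating c through the α_i gives m(x) = 8 + 3·x (degree < 2) with m(α_i) = c_i for every i, so c is indeed a codeword.


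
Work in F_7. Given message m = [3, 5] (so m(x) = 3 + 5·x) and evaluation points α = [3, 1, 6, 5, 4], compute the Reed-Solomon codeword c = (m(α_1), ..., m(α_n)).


c = [4, 1, 5, 0, 2]

Message polynomial: m(x) = 3 + 5·x (mod 7).
For each evaluation point α_i, compute m(α_i) mod 7:
  α_1 = 3: Horner steps 5 → 4, so m(3) = 4.
  α_2 = 1: Horner steps 5 → 1, so m(1) = 1.
  α_3 = 6: Horner steps 5 → 5, so m(6) = 5.
  α_4 = 5: Horner steps 5 → 0, so m(5) = 0.
  α_5 = 4: Horner steps 5 → 2, so m(4) = 2.
Codeword c = [4, 1, 5, 0, 2] ∈ F_7^5.


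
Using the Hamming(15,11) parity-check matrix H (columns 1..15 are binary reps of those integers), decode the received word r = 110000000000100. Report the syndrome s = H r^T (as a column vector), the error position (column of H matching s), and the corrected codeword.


s = (1, 1, 1, 0)^T, error position = 14, corrected codeword c = 110000000000110

Compute s = H r^T mod 2 one row at a time:
  s_1 = 0 + 0 + 0 + 0 + 0 + 1 + 0 + 0 = 1 ≡ 1 (mod 2).
  s_2 = 0 + 0 + 0 + 0 + 0 + 1 + 0 + 0 = 1 ≡ 1 (mod 2).
  s_3 = 1 + 0 + 0 + 0 + 0 + 0 + 0 + 0 = 1 ≡ 1 (mod 2).
  s_4 = 1 + 0 + 0 + 0 + 0 + 0 + 1 + 0 = 2 ≡ 0 (mod 2).
s = (1, 1, 1, 0)^T — this equals column 14 of H (binary 1110), so error is at position 14.
Correct: flip bit 14 of r = 110000000000100 to get c = 110000000000110.


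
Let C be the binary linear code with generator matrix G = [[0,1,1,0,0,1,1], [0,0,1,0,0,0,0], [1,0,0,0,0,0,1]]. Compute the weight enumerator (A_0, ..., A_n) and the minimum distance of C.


Weight distribution: A_0 = 1, A_1 = 1, A_2 = 1, A_3 = 3, A_4 = 2. Minimum distance d = 1.

Enumerate all 2^3 = 8 messages m ∈ F_2^3.
For each, compute codeword c = mG in F_2^7, then tally its weight.
  m = 000 → c = 0000000, weight = 0.
  m = 100 → c = 0110011, weight = 4.
  m = 010 → c = 0010000, weight = 1.
  m = 110 → c = 0100011, weight = 3.
  m = 001 → c = 1000001, weight = 2.
  m = 101 → c = 1110010, weight = 4.
  m = 011 → c = 1010001, weight = 3.
  m = 111 → c = 1100010, weight = 3.
Tally weights:
  weight 0: 1 codewords.
  weight 1: 1 codewords.
  weight 2: 1 codewords.
  weight 3: 3 codewords.
  weight 4: 2 codewords.
Minimum distance d = smallest w > 0 with A_w > 0 = 1.
Sanity: Σ A_w = 8 = 2^3 = 8 ✓.


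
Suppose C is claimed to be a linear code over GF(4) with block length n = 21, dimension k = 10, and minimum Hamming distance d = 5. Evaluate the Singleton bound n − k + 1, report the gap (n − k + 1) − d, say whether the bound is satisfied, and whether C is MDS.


Singleton RHS = n − k + 1 = 12, slack = 7, bound satisfied, not MDS.

Singleton bound: d ≤ n − k + 1.
Here n = 21, k = 10, so n − k + 1 = 12.
Given d = 5, check d ≤ 12: YES.
Slack = (n − k + 1) − d = 7.
The code is NOT MDS (slack = 7 > 0).
Description: the claimed parameters are [21, 10, 5]_4; such a code would be non-MDS.


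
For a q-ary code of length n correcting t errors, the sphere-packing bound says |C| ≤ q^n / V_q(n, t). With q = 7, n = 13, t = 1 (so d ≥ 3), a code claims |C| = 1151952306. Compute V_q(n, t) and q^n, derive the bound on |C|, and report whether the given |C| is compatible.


V_q(n, t) = 79, q^n = 96889010407, Hamming bound = 1226443169, |C| = 1151952306 ≤ bound (satisfied).

Step 1: Compute V_q(n, t) = Σ_{j=0}^1 C(n, j) (q−1)^j.
  j = 0: C(13,0)·(6)^0 = 1·1 = 1.
  j = 1: C(13,1)·(6)^1 = 13·6 = 78.
  V_q(n, t) = 1 + 78 = 79.
Step 2: q^n = 7^13 = 96889010407.
Step 3: Hamming bound ⌊q^n / V_q(n,t)⌋ = ⌊96889010407/79⌋ = 1226443169.
Step 4: Compare |C| = 1151952306 to 1226443169: satisfied.
The claimed |C| lies below the Hamming bound.


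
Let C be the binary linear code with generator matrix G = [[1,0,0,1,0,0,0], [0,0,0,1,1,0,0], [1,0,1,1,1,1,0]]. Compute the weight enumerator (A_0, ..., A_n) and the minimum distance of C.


Weight distribution: A_0 = 1, A_2 = 3, A_3 = 3, A_5 = 1. Minimum distance d = 2.

Enumerate all 2^3 = 8 messages m ∈ F_2^3.
For each, compute codeword c = mG in F_2^7, then tally its weight.
  m = 000 → c = 0000000, weight = 0.
  m = 100 → c = 1001000, weight = 2.
  m = 010 → c = 0001100, weight = 2.
  m = 110 → c = 1000100, weight = 2.
  m = 001 → c = 1011110, weight = 5.
  m = 101 → c = 0010110, weight = 3.
  m = 011 → c = 1010010, weight = 3.
  m = 111 → c = 0011010, weight = 3.
Tally weights:
  weight 0: 1 codewords.
  weight 2: 3 codewords.
  weight 3: 3 codewords.
  weight 5: 1 codewords.
Minimum distance d = smallest w > 0 with A_w > 0 = 2.
Sanity: Σ A_w = 8 = 2^3 = 8 ✓.


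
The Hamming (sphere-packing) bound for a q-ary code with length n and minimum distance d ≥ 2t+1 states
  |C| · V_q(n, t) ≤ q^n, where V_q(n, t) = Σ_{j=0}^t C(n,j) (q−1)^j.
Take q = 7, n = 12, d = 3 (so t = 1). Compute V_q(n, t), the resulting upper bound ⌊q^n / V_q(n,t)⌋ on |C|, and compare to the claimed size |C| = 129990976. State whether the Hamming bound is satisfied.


V_q(n, t) = 73, q^n = 13841287201, Hamming bound = 189606673, |C| = 129990976 ≤ bound (satisfied).

Step 1: Compute V_q(n, t) = Σ_{j=0}^1 C(n, j) (q−1)^j.
  j = 0: C(12,0)·(6)^0 = 1·1 = 1.
  j = 1: C(12,1)·(6)^1 = 12·6 = 72.
  V_q(n, t) = 1 + 72 = 73.
Step 2: q^n = 7^12 = 13841287201.
Step 3: Hamming bound ⌊q^n / V_q(n,t)⌋ = ⌊13841287201/73⌋ = 189606673.
Step 4: Compare |C| = 129990976 to 189606673: satisfied.
The claimed |C| lies below the Hamming bound.


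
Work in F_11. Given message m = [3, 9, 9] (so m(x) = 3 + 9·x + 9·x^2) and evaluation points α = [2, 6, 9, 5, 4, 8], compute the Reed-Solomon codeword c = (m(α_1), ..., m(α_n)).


c = [2, 7, 10, 9, 7, 2]

Message polynomial: m(x) = 3 + 9·x + 9·x^2 (mod 11).
For each evaluation point α_i, compute m(α_i) mod 11:
  α_1 = 2: Horner steps 9 → 5 → 2, so m(2) = 2.
  α_2 = 6: Horner steps 9 → 8 → 7, so m(6) = 7.
  α_3 = 9: Horner steps 9 → 2 → 10, so m(9) = 10.
  α_4 = 5: Horner steps 9 → 10 → 9, so m(5) = 9.
  α_5 = 4: Horner steps 9 → 1 → 7, so m(4) = 7.
  α_6 = 8: Horner steps 9 → 4 → 2, so m(8) = 2.
Codeword c = [2, 7, 10, 9, 7, 2] ∈ F_11^6.


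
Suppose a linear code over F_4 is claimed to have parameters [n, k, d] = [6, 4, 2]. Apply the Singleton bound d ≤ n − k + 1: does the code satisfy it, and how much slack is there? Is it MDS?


Singleton RHS = n − k + 1 = 3, slack = 1, bound satisfied, not MDS.

Singleton bound: d ≤ n − k + 1.
Here n = 6, k = 4, so n − k + 1 = 3.
Given d = 2, check d ≤ 3: YES.
Slack = (n − k + 1) − d = 1.
The code is NOT MDS (slack = 1 > 0).
Description: the claimed parameters are [6, 4, 2]_4; such a code would be non-MDS.


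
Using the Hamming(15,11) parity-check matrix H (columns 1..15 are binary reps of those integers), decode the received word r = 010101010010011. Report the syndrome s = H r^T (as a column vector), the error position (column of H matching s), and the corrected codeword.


s = (0, 0, 1, 0)^T, error position = 2, corrected codeword c = 000101010010011

Compute s = H r^T mod 2 one row at a time:
  s_1 = 1 + 0 + 0 + 1 + 0 + 0 + 1 + 1 = 4 ≡ 0 (mod 2).
  s_2 = 1 + 0 + 1 + 0 + 0 + 0 + 1 + 1 = 4 ≡ 0 (mod 2).
  s_3 = 1 + 0 + 1 + 0 + 0 + 1 + 1 + 1 = 5 ≡ 1 (mod 2).
  s_4 = 0 + 0 + 0 + 0 + 0 + 1 + 0 + 1 = 2 ≡ 0 (mod 2).
s = (0, 0, 1, 0)^T — this equals column 2 of H (binary 0010), so error is at position 2.
Correct: flip bit 2 of r = 010101010010011 to get c = 000101010010011.


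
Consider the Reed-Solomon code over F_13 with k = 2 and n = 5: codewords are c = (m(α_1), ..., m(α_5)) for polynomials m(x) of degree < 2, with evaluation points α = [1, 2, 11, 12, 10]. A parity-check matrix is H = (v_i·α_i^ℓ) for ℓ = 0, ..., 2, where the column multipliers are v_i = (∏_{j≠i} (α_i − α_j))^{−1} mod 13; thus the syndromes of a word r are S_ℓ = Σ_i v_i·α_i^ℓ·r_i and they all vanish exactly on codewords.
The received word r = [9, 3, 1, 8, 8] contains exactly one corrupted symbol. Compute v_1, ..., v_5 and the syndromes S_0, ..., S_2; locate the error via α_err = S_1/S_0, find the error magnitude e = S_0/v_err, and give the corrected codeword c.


S = (1, 10, 9), error at position 5, error magnitude e = 1, c = [9, 3, 1, 8, 7].

Step 1: column multipliers v_i = (∏_{j≠i}(α_i − α_j))^{−1} mod 13.
  i = 1 (α = 1): (1−2)(1−11)(1−12)(1−10) = (−1)·(−10)·(−11)·(−9) = 990 ≡ 2, so v_1 = 2^{−1} = 7 (mod 13).
  i = 2 (α = 2): (2−1)(2−11)(2−12)(2−10) = 1·(−9)·(−10)·(−8) = −720 ≡ 8, so v_2 = 8^{−1} = 5 (mod 13).
  i = 3 (α = 11): (11−1)(11−2)(11−12)(11−10) = 10·9·(−1)·1 = −90 ≡ 1, so v_3 = 1^{−1} = 1 (mod 13).
  i = 4 (α = 12): (12−1)(12−2)(12−11)(12−10) = 11·10·1·2 = 220 ≡ 12, so v_4 = 12^{−1} = 12 (mod 13).
  i = 5 (α = 10): (10−1)(10−2)(10−11)(10−12) = 9·8·(−1)·(−2) = 144 ≡ 1, so v_5 = 1^{−1} = 1 (mod 13).
  v = [7, 5, 1, 12, 1].
Step 2: syndromes of r = [9, 3, 1, 8, 8] (all sums mod 13).
  S_0 = Σ v_i r_i = 7·9 + 5·3 + 1·1 + 12·8 + 1·8 = 183 ≡ 1.
  S_1 = Σ v_i α_i r_i = 7·1·9 + 5·2·3 + 1·11·1 + 12·12·8 + 1·10·8 = 1336 ≡ 10.
  α_i^2 mod 13 = [1, 4, 4, 1, 9].
  S_2 = Σ v_i α_i^2 r_i = 7·1·9 + 5·4·3 + 1·4·1 + 12·1·8 + 1·9·8 = 295 ≡ 9.
  S = (1, 10, 9) ≠ 0, so r is not a codeword (an error is present).
Step 3: locate the error. For a single error e at position i, S_ℓ = v_i·e·α_i^ℓ, so α_err = S_1/S_0.
  S_0^{−1} = 1^{−1} = 1 (mod 13), so α_err = 10·1 = 10 ≡ 10 = α_5. Error position i = 5.
  Consistency check: S_2/S_1 = 9·4 = 36 ≡ 10 = α_err ✓ (single-error assumption holds).
Step 4: error magnitude e = S_0/v_5 = S_0·∏_{j≠5}(α_5 − α_j) = 1·1 = 1 ≡ 1 (mod 13).
Step 5: correct position 5: c_5 = r_5 − e = 8 − 1 ≡ 7 (mod 13). Hence c = [9, 3, 1, 8, 7].
  Check: interpolating c through the α_i gives m(x) = 2 + 7·x (degree < 2) with m(α_i) = c_i for every i, so c is indeed a codeword.
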